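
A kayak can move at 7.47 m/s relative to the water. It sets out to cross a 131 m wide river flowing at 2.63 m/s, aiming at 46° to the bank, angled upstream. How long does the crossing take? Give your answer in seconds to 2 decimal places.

The component of the kayak's velocity perpendicular to the bank is 7.47 × sin 46° = 5.373 m/s.
Only the cross-stream component determines the crossing time; the current contributes nothing perpendicular to the bank.
Time = 131 / 5.373 = 24.379 s.

24.38 s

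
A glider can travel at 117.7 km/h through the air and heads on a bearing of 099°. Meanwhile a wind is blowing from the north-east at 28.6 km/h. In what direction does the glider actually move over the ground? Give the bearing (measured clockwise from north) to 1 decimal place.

111.9°

Taking east as x and north as y: velocity relative to the air = (116.251, -18.412) km/h; the air relative to ground = (-20.223, -20.223) km/h.
Velocity relative to ground = (116.251, -18.412) + (-20.223, -20.223) = (96.028, -38.636) km/h.
Bearing = atan2(96.03, -38.64) = 111.92° clockwise from north.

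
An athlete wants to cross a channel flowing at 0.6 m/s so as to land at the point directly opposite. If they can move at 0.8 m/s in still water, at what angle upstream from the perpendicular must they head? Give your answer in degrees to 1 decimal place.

48.6°

To cancel the current, the upstream component of the athlete's velocity must equal the flow: 0.8 sin θ = 0.6.
sin θ = 0.6 / 0.8 = 0.7500.
θ = arcsin(0.7500) = 48.590°.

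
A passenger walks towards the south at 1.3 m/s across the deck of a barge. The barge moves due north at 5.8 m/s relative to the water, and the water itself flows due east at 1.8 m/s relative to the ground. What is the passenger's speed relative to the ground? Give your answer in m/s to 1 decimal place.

4.8 m/s

In east/north components (m/s): passenger relative to barge = (0.000, -1.300); barge relative to water = (0.000, 5.800); water relative to ground = (1.800, 0.000).
Sum = (1.800, 4.500) m/s.
Speed = |(1.800, 4.500)| = 4.847 m/s.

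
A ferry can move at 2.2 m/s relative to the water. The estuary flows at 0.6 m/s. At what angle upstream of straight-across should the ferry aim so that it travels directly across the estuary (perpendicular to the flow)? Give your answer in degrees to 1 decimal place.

To cancel the current, the upstream component of the ferry's velocity must equal the flow: 2.2 sin θ = 0.6.
sin θ = 0.6 / 2.2 = 0.2727.
θ = arcsin(0.2727) = 15.827°.

15.8°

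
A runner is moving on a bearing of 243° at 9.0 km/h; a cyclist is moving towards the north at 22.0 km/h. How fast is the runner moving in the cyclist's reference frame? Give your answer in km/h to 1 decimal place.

27.3 km/h

Taking east as x and north as y: runner velocity = (-8.019, -4.086) km/h; cyclist velocity = (0.000, 22.000) km/h.
Velocity of runner relative to cyclist = (-8.019, -4.086) − (0.000, 22.000) = (-8.019, -26.086) km/h.
Magnitude = |(-8.019, -26.086)| = 27.291 km/h.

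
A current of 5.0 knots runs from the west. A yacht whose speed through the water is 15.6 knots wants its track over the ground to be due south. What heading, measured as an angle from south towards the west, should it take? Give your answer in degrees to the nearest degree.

The current pushes perpendicular to the desired track; the heading must have a component into the current equal to 5.0 knots: 15.6 sin θ = 5.0.
sin θ = 0.3205, so θ = 18.694°.

19°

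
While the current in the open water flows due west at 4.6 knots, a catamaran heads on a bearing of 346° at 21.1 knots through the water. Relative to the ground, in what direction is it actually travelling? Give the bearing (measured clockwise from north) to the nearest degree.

Taking east as x and north as y: velocity relative to the water = (-5.105, 20.473) knots; the water relative to ground = (-4.600, 0.000) knots.
Velocity relative to ground = (-5.105, 20.473) + (-4.600, 0.000) = (-9.705, 20.473) knots.
Bearing = atan2(-9.70, 20.47) = 334.64° clockwise from north.

335°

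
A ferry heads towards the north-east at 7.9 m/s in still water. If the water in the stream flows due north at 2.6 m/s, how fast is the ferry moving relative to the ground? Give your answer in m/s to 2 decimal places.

Taking east as x and north as y: velocity relative to the water = (5.586, 5.586) m/s; the water relative to ground = (0.000, 2.600) m/s.
Velocity relative to ground = (5.586, 5.586) + (0.000, 2.600) = (5.586, 8.186) m/s.
Speed = |(5.586, 8.186)| = 9.910 m/s.

9.91 m/s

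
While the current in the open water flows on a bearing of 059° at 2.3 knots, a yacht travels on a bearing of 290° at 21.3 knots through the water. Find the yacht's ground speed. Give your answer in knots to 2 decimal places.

19.93 knots

Taking east as x and north as y: velocity relative to the water = (-20.015, 7.285) knots; the water relative to ground = (1.971, 1.185) knots.
Velocity relative to ground = (-20.015, 7.285) + (1.971, 1.185) = (-18.044, 8.470) knots.
Speed = |(-18.044, 8.470)| = 19.933 knots.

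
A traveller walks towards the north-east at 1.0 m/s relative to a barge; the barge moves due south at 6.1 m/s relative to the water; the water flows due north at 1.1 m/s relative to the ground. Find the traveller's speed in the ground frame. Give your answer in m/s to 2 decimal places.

In east/north components (m/s): traveller relative to barge = (0.707, 0.707); barge relative to water = (0.000, -6.100); water relative to ground = (0.000, 1.100).
Sum = (0.707, -4.293) m/s.
Speed = |(0.707, -4.293)| = 4.351 m/s.

4.35 m/s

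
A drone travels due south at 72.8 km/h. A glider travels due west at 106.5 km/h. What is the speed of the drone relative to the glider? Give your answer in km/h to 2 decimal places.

129.00 km/h

Taking east as x and north as y: drone velocity = (0.000, -72.800) km/h; glider velocity = (-106.500, 0.000) km/h.
Velocity of drone relative to glider = (0.000, -72.800) − (-106.500, 0.000) = (106.500, -72.800) km/h.
Magnitude = |(106.500, -72.800)| = 129.004 km/h.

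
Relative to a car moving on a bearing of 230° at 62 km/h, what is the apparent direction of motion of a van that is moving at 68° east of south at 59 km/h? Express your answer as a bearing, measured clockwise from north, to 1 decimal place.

Taking east as x and north as y: van velocity = (54.704, -22.102) km/h; car velocity = (-47.495, -39.853) km/h.
Velocity of van relative to car = (54.704, -22.102) − (-47.495, -39.853) = (102.199, 17.751) km/h.
Bearing = atan2(102.20, 17.75) = 80.15° clockwise from north.

080.1°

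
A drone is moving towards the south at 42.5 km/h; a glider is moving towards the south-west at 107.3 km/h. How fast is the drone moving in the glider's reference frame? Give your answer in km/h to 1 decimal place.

82.9 km/h

Taking east as x and north as y: drone velocity = (0.000, -42.500) km/h; glider velocity = (-75.873, -75.873) km/h.
Velocity of drone relative to glider = (0.000, -42.500) − (-75.873, -75.873) = (75.873, 33.373) km/h.
Magnitude = |(75.873, 33.373)| = 82.888 km/h.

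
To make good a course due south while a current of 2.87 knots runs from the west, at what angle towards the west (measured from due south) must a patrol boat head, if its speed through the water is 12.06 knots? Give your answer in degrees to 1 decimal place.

The current pushes perpendicular to the desired track; the heading must have a component into the current equal to 2.87 knots: 12.06 sin θ = 2.87.
sin θ = 0.2380, so θ = 13.767°.

13.8°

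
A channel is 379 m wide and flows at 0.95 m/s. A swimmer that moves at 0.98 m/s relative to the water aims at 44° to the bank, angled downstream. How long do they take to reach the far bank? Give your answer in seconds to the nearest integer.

The component of the swimmer's velocity perpendicular to the bank is 0.98 × sin 44° = 0.681 m/s.
The flow acts along the bank and has no component across it.
Time = 379 / 0.681 = 556.726 s.

557 s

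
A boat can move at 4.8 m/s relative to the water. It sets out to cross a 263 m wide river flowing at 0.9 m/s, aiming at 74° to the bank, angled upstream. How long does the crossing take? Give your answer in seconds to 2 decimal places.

57.00 s

The component of the boat's velocity perpendicular to the bank is 4.8 × sin 74° = 4.614 m/s.
The current is parallel to the bank, so it does not affect the crossing time.
Time = 263 / 4.614 = 57.000 s.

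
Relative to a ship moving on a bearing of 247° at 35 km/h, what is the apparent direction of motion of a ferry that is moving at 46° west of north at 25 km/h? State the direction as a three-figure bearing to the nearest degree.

025°

Taking east as x and north as y: ferry velocity = (-17.983, 17.366) km/h; ship velocity = (-32.218, -13.676) km/h.
Velocity of ferry relative to ship = (-17.983, 17.366) − (-32.218, -13.676) = (14.234, 31.042) km/h.
Bearing = atan2(14.23, 31.04) = 24.63° clockwise from north.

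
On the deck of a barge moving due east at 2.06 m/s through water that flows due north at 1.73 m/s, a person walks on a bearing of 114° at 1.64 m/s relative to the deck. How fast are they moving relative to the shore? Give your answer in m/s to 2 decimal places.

3.71 m/s

In east/north components (m/s): person relative to barge = (1.498, -0.667); barge relative to water = (2.060, 0.000); water relative to ground = (0.000, 1.730).
Sum = (3.558, 1.063) m/s.
Speed = |(3.558, 1.063)| = 3.714 m/s.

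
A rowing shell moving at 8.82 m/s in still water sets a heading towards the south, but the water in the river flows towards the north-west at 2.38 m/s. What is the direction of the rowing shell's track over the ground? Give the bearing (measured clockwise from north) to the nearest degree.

193°

Taking east as x and north as y: velocity relative to the water = (0.000, -8.820) m/s; the water relative to ground = (-1.683, 1.683) m/s.
Velocity relative to ground = (0.000, -8.820) + (-1.683, 1.683) = (-1.683, -7.137) m/s.
Bearing = atan2(-1.68, -7.14) = 193.27° clockwise from north.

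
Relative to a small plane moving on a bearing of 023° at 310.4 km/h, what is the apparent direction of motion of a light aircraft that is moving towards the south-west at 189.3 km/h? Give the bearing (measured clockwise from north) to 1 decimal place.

211.3°

Taking east as x and north as y: light aircraft velocity = (-133.855, -133.855) km/h; small plane velocity = (121.283, 285.725) km/h.
Velocity of light aircraft relative to small plane = (-133.855, -133.855) − (121.283, 285.725) = (-255.138, -419.580) km/h.
Bearing = atan2(-255.14, -419.58) = 211.30° clockwise from north.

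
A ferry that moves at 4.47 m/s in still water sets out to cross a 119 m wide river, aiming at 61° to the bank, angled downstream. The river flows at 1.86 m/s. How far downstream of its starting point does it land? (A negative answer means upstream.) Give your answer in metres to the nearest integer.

Perpendicular speed = 3.910 m/s; crossing time = 119 / 3.910 = 30.438 s.
Net downstream speed = 4.027 m/s.
Drift = 4.027 × 30.438 = 122.578 m (downstream).

123 m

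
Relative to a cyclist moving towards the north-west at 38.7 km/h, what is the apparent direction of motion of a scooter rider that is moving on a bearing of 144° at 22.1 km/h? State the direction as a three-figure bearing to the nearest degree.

138°

Taking east as x and north as y: scooter rider velocity = (12.990, -17.879) km/h; cyclist velocity = (-27.365, 27.365) km/h.
Velocity of scooter rider relative to cyclist = (12.990, -17.879) − (-27.365, 27.365) = (40.355, -45.244) km/h.
Bearing = atan2(40.36, -45.24) = 138.27° clockwise from north.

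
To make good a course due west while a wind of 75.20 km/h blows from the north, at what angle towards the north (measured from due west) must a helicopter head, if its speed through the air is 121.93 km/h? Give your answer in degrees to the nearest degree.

The wind pushes perpendicular to the desired track; the heading must have a component into the wind equal to 75.20 km/h: 121.93 sin θ = 75.20.
sin θ = 0.6167, so θ = 38.079°.

38°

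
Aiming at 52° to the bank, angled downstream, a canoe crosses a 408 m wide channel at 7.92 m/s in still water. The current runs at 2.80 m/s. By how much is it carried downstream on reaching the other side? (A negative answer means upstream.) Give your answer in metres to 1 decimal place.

Perpendicular speed = 6.241 m/s; crossing time = 408 / 6.241 = 65.374 s.
Net downstream speed = 7.676 m/s.
Drift = 7.676 × 65.374 = 501.811 m (downstream).

501.8 m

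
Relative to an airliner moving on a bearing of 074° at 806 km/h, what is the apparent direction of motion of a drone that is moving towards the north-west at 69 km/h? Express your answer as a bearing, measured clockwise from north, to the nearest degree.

258°

Taking east as x and north as y: drone velocity = (-48.790, 48.790) km/h; airliner velocity = (774.777, 222.164) km/h.
Velocity of drone relative to airliner = (-48.790, 48.790) − (774.777, 222.164) = (-823.567, -173.373) km/h.
Bearing = atan2(-823.57, -173.37) = 258.11° clockwise from north.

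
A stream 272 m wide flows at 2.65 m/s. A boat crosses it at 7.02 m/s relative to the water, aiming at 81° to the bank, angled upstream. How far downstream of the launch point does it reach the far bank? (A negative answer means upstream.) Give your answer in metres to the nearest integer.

Perpendicular speed = 6.934 m/s; crossing time = 272 / 6.934 = 39.229 s.
Net downstream speed = 1.552 m/s.
Drift = 1.552 × 39.229 = 60.877 m (downstream).

61 m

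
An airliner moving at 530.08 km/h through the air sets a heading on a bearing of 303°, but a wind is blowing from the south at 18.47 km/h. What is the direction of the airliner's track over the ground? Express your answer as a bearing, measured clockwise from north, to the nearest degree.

305°

Taking east as x and north as y: velocity relative to the air = (-444.562, 288.702) km/h; the air relative to ground = (0.000, 18.470) km/h.
Velocity relative to ground = (-444.562, 288.702) + (0.000, 18.470) = (-444.562, 307.172) km/h.
Bearing = atan2(-444.56, 307.17) = 304.64° clockwise from north.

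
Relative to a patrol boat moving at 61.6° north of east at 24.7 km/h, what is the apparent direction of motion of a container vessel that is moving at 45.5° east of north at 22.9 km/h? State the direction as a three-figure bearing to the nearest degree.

Taking east as x and north as y: container vessel velocity = (16.333, 16.051) km/h; patrol boat velocity = (11.748, 21.727) km/h.
Velocity of container vessel relative to patrol boat = (16.333, 16.051) − (11.748, 21.727) = (4.586, -5.676) km/h.
Bearing = atan2(4.59, -5.68) = 141.07° clockwise from north.

141°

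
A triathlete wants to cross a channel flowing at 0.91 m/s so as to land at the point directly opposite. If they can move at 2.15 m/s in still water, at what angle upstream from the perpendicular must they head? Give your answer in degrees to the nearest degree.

To cancel the current, the upstream component of the triathlete's velocity must equal the flow: 2.15 sin θ = 0.91.
sin θ = 0.91 / 2.15 = 0.4233.
θ = arcsin(0.4233) = 25.040°.

25°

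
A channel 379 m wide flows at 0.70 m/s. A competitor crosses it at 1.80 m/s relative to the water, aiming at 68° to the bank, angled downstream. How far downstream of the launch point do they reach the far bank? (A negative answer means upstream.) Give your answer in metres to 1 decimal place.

312.1 m

Perpendicular speed = 1.669 m/s; crossing time = 379 / 1.669 = 227.091 s.
Net downstream speed = 1.374 m/s.
Drift = 1.374 × 227.091 = 312.090 m (downstream).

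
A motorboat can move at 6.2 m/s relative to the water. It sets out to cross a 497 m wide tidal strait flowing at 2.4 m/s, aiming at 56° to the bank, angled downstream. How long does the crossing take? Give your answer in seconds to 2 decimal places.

96.69 s

The component of the motorboat's velocity perpendicular to the bank is 6.2 × sin 56° = 5.140 m/s.
The flow acts along the bank and has no component across it.
Time = 497 / 5.140 = 96.692 s.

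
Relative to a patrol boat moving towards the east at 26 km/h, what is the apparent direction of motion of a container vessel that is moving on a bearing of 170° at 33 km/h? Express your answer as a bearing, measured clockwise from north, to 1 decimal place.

Taking east as x and north as y: container vessel velocity = (5.730, -32.499) km/h; patrol boat velocity = (26.000, 0.000) km/h.
Velocity of container vessel relative to patrol boat = (5.730, -32.499) − (26.000, 0.000) = (-20.270, -32.499) km/h.
Bearing = atan2(-20.27, -32.50) = 211.95° clockwise from north.

212.0°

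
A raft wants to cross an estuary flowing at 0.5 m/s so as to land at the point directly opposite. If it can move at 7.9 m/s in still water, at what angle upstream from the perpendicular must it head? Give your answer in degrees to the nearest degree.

4°

To cancel the current, the upstream component of the raft's velocity must equal the flow: 7.9 sin θ = 0.5.
sin θ = 0.5 / 7.9 = 0.0633.
θ = arcsin(0.0633) = 3.629°.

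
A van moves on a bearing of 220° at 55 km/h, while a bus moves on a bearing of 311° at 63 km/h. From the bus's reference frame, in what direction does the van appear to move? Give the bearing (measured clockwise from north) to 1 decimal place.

Taking east as x and north as y: van velocity = (-35.353, -42.132) km/h; bus velocity = (-47.547, 41.332) km/h.
Velocity of van relative to bus = (-35.353, -42.132) − (-47.547, 41.332) = (12.193, -83.464) km/h.
Bearing = atan2(12.19, -83.46) = 171.69° clockwise from north.

171.7°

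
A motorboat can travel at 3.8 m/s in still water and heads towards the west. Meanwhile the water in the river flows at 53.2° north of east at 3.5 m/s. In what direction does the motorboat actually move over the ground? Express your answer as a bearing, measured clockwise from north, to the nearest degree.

Taking east as x and north as y: velocity relative to the water = (-3.800, 0.000) m/s; the water relative to ground = (2.097, 2.803) m/s.
Velocity relative to ground = (-3.800, 0.000) + (2.097, 2.803) = (-1.703, 2.803) m/s.
Bearing = atan2(-1.70, 2.80) = 328.71° clockwise from north.

329°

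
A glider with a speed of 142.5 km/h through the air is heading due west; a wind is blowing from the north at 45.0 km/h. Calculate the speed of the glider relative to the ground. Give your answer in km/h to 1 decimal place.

Taking east as x and north as y: velocity relative to the air = (-142.500, 0.000) km/h; the air relative to ground = (0.000, -45.000) km/h.
Velocity relative to ground = (-142.500, 0.000) + (0.000, -45.000) = (-142.500, -45.000) km/h.
Speed = |(-142.500, -45.000)| = 149.436 km/h.

149.4 km/h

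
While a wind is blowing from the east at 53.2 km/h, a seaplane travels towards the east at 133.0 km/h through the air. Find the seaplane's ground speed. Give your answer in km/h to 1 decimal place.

Taking east as x and north as y: velocity relative to the air = (133.000, 0.000) km/h; the air relative to ground = (-53.200, 0.000) km/h.
Velocity relative to ground = (133.000, 0.000) + (-53.200, 0.000) = (79.800, 0.000) km/h.
Speed = |(79.800, 0.000)| = 79.800 km/h.

79.8 km/h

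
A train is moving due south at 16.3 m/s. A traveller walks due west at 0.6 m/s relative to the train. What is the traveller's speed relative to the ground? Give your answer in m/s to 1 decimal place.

16.3 m/s

Taking east as x and north as y: train velocity = (0.000, -16.300) m/s; traveller velocity relative to train = (-0.600, 0.000) m/s.
Velocity relative to ground = (0.000, -16.300) + (-0.600, 0.000) = (-0.600, -16.300) m/s.
Speed = |(-0.600, -16.300)| = 16.311 m/s.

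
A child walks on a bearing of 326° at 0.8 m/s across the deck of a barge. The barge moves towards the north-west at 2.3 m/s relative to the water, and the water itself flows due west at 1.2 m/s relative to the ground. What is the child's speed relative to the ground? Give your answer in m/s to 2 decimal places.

In east/north components (m/s): child relative to barge = (-0.447, 0.663); barge relative to water = (-1.626, 1.626); water relative to ground = (-1.200, 0.000).
Sum = (-3.274, 2.290) m/s.
Speed = |(-3.274, 2.290)| = 3.995 m/s.

3.99 m/s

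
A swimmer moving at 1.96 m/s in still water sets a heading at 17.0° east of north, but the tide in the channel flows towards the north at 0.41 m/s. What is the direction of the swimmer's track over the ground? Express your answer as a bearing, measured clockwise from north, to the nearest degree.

014°

Taking east as x and north as y: velocity relative to the water = (0.573, 1.874) m/s; the water relative to ground = (0.000, 0.410) m/s.
Velocity relative to ground = (0.573, 1.874) + (0.000, 0.410) = (0.573, 2.284) m/s.
Bearing = atan2(0.57, 2.28) = 14.08° clockwise from north.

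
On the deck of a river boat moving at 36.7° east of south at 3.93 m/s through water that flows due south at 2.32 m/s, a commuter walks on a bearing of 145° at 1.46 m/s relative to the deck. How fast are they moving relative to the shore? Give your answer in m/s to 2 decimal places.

In east/north components (m/s): commuter relative to river boat = (0.837, -1.196); river boat relative to water = (2.349, -3.151); water relative to ground = (0.000, -2.320).
Sum = (3.186, -6.667) m/s.
Speed = |(3.186, -6.667)| = 7.389 m/s.

7.39 m/s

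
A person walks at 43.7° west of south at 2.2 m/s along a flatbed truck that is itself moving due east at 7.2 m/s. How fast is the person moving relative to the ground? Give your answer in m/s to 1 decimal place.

5.9 m/s

Taking east as x and north as y: flatbed truck velocity = (7.200, 0.000) m/s; person velocity relative to flatbed truck = (-1.520, -1.591) m/s.
Velocity relative to ground = (7.200, 0.000) + (-1.520, -1.591) = (5.680, -1.591) m/s.
Speed = |(5.680, -1.591)| = 5.899 m/s.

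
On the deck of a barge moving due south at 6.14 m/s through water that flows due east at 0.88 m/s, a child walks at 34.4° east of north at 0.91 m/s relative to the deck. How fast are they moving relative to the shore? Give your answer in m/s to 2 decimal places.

5.57 m/s

In east/north components (m/s): child relative to barge = (0.514, 0.751); barge relative to water = (0.000, -6.140); water relative to ground = (0.880, 0.000).
Sum = (1.394, -5.389) m/s.
Speed = |(1.394, -5.389)| = 5.567 m/s.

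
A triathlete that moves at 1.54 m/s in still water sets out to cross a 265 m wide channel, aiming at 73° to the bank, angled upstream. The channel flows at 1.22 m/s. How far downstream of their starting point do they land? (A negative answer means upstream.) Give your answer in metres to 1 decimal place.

138.5 m

Perpendicular speed = 1.473 m/s; crossing time = 265 / 1.473 = 179.940 s.
Net downstream speed = 0.770 m/s.
Drift = 0.770 × 179.940 = 138.509 m (downstream).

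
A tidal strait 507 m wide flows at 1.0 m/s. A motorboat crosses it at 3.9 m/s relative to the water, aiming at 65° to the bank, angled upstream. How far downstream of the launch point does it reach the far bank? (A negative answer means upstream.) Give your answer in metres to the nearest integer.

Perpendicular speed = 3.535 m/s; crossing time = 507 / 3.535 = 143.439 s.
Net downstream speed = -0.648 m/s.
Drift = -0.648 × 143.439 = -92.979 m (upstream).

-93 m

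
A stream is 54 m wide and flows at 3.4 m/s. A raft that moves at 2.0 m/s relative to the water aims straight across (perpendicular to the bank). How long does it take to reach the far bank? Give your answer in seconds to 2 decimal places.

27.00 s

The component of the raft's velocity perpendicular to the bank is 2.0 m/s.
Only the cross-stream component determines the crossing time; the current contributes nothing perpendicular to the bank.
Time = 54 / 2.000 = 27.000 s.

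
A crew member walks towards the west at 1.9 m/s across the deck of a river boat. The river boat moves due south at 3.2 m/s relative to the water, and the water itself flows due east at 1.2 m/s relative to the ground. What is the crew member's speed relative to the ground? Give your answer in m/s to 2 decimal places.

3.28 m/s

In east/north components (m/s): crew member relative to river boat = (-1.900, 0.000); river boat relative to water = (0.000, -3.200); water relative to ground = (1.200, 0.000).
Sum = (-0.700, -3.200) m/s.
Speed = |(-0.700, -3.200)| = 3.276 m/s.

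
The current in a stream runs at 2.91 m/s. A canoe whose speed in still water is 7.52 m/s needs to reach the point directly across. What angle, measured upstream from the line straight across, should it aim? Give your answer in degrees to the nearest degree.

23°

To cancel the current, the upstream component of the canoe's velocity must equal the flow: 7.52 sin θ = 2.91.
sin θ = 2.91 / 7.52 = 0.3870.
θ = arcsin(0.3870) = 22.766°.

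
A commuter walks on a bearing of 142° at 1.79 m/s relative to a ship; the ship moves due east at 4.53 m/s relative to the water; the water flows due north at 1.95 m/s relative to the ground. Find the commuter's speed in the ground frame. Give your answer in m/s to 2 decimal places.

In east/north components (m/s): commuter relative to ship = (1.102, -1.411); ship relative to water = (4.530, 0.000); water relative to ground = (0.000, 1.950).
Sum = (5.632, 0.539) m/s.
Speed = |(5.632, 0.539)| = 5.658 m/s.

5.66 m/s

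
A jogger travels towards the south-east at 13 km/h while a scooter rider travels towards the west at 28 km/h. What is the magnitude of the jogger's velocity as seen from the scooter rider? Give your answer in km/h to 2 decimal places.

38.31 km/h

Taking east as x and north as y: jogger velocity = (9.192, -9.192) km/h; scooter rider velocity = (-28.000, 0.000) km/h.
Velocity of jogger relative to scooter rider = (9.192, -9.192) − (-28.000, 0.000) = (37.192, -9.192) km/h.
Magnitude = |(37.192, -9.192)| = 38.312 km/h.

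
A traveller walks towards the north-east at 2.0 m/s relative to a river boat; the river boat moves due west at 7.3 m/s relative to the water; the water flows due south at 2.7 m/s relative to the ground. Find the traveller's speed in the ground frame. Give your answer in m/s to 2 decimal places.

6.02 m/s

In east/north components (m/s): traveller relative to river boat = (1.414, 1.414); river boat relative to water = (-7.300, 0.000); water relative to ground = (0.000, -2.700).
Sum = (-5.886, -1.286) m/s.
Speed = |(-5.886, -1.286)| = 6.025 m/s.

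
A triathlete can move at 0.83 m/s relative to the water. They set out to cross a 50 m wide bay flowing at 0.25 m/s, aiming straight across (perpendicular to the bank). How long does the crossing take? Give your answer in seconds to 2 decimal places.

The component of the triathlete's velocity perpendicular to the bank is 0.83 m/s.
Only the cross-stream component determines the crossing time; the current contributes nothing perpendicular to the bank.
Time = 50 / 0.830 = 60.241 s.

60.24 s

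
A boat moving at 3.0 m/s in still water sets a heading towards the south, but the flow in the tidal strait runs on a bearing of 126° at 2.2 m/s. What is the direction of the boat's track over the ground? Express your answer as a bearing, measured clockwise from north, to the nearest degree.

157°

Taking east as x and north as y: velocity relative to the water = (0.000, -3.000) m/s; the water relative to ground = (1.780, -1.293) m/s.
Velocity relative to ground = (0.000, -3.000) + (1.780, -1.293) = (1.780, -4.293) m/s.
Bearing = atan2(1.78, -4.29) = 157.48° clockwise from north.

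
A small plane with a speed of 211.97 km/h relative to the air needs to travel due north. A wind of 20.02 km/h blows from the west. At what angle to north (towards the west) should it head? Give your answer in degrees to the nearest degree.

5°

The wind pushes perpendicular to the desired track; the heading must have a component into the wind equal to 20.02 km/h: 211.97 sin θ = 20.02.
sin θ = 0.0944, so θ = 5.420°.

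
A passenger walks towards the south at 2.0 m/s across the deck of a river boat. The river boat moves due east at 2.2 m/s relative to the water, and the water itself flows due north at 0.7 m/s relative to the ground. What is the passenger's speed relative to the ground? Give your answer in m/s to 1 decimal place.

2.6 m/s

In east/north components (m/s): passenger relative to river boat = (0.000, -2.000); river boat relative to water = (2.200, 0.000); water relative to ground = (0.000, 0.700).
Sum = (2.200, -1.300) m/s.
Speed = |(2.200, -1.300)| = 2.555 m/s.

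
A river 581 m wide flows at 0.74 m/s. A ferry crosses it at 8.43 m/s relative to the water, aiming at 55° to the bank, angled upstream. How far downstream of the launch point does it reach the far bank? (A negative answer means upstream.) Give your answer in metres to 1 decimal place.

-344.6 m

Perpendicular speed = 6.905 m/s; crossing time = 581 / 6.905 = 84.136 s.
Net downstream speed = -4.095 m/s.
Drift = -4.095 × 84.136 = -344.560 m (upstream).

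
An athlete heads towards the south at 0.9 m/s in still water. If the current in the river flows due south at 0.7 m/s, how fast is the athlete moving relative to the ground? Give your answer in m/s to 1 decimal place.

Taking east as x and north as y: velocity relative to the water = (0.000, -0.900) m/s; the water relative to ground = (0.000, -0.700) m/s.
Velocity relative to ground = (0.000, -0.900) + (0.000, -0.700) = (0.000, -1.600) m/s.
Speed = |(0.000, -1.600)| = 1.600 m/s.

1.6 m/s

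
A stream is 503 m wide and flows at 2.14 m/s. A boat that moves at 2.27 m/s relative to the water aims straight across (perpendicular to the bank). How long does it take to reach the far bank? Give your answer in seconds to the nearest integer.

222 s

The component of the boat's velocity perpendicular to the bank is 2.27 m/s.
The current is parallel to the bank, so it does not affect the crossing time.
Time = 503 / 2.270 = 221.586 s.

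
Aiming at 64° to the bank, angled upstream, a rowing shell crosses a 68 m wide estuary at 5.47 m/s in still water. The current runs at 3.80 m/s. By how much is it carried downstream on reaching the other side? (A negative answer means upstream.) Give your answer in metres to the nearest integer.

19 m

Perpendicular speed = 4.916 m/s; crossing time = 68 / 4.916 = 13.831 s.
Net downstream speed = 1.402 m/s.
Drift = 1.402 × 13.831 = 19.393 m (downstream).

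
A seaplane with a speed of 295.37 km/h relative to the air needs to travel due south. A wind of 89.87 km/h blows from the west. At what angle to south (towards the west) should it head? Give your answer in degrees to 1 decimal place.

The wind pushes perpendicular to the desired track; the heading must have a component into the wind equal to 89.87 km/h: 295.37 sin θ = 89.87.
sin θ = 0.3043, so θ = 17.714°.

17.7°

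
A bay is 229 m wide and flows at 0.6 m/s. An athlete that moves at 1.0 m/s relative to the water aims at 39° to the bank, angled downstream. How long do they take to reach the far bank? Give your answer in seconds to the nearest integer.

364 s

The component of the athlete's velocity perpendicular to the bank is 1.0 × sin 39° = 0.629 m/s.
Only the cross-stream component determines the crossing time; the current contributes nothing perpendicular to the bank.
Time = 229 / 0.629 = 363.885 s.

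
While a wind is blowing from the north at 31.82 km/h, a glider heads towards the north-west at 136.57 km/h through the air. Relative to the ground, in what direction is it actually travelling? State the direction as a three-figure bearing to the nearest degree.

Taking east as x and north as y: velocity relative to the air = (-96.570, 96.570) km/h; the air relative to ground = (0.000, -31.820) km/h.
Velocity relative to ground = (-96.570, 96.570) + (0.000, -31.820) = (-96.570, 64.750) km/h.
Bearing = atan2(-96.57, 64.75) = 303.84° clockwise from north.

304°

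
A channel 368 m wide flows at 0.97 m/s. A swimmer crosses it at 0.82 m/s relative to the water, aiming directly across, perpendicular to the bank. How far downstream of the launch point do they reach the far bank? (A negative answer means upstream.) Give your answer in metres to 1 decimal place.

435.3 m

Perpendicular speed = 0.820 m/s; crossing time = 368 / 0.820 = 448.780 s.
Net downstream speed = 0.970 m/s.
Drift = 0.970 × 448.780 = 435.317 m (downstream).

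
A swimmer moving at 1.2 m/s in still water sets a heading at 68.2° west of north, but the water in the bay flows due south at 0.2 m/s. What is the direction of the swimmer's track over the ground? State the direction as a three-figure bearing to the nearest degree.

Taking east as x and north as y: velocity relative to the water = (-1.114, 0.446) m/s; the water relative to ground = (0.000, -0.200) m/s.
Velocity relative to ground = (-1.114, 0.446) + (0.000, -0.200) = (-1.114, 0.246) m/s.
Bearing = atan2(-1.11, 0.25) = 282.43° clockwise from north.

282°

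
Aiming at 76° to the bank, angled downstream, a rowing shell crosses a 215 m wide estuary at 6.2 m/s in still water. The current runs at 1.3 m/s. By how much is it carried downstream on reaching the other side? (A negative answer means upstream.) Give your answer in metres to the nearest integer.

Perpendicular speed = 6.016 m/s; crossing time = 215 / 6.016 = 35.739 s.
Net downstream speed = 2.800 m/s.
Drift = 2.800 × 35.739 = 100.066 m (downstream).

100 m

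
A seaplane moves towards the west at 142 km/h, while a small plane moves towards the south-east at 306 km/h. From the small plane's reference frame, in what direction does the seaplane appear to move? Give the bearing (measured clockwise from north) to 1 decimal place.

301.1°

Taking east as x and north as y: seaplane velocity = (-142.000, 0.000) km/h; small plane velocity = (216.375, -216.375) km/h.
Velocity of seaplane relative to small plane = (-142.000, 0.000) − (216.375, -216.375) = (-358.375, 216.375) km/h.
Bearing = atan2(-358.37, 216.37) = 301.12° clockwise from north.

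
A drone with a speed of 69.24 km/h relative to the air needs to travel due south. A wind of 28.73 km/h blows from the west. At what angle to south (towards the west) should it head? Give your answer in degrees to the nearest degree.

The wind pushes perpendicular to the desired track; the heading must have a component into the wind equal to 28.73 km/h: 69.24 sin θ = 28.73.
sin θ = 0.4149, so θ = 24.515°.

25°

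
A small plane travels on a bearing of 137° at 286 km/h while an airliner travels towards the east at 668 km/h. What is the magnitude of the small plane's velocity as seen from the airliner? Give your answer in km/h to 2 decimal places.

Taking east as x and north as y: small plane velocity = (195.052, -209.167) km/h; airliner velocity = (668.000, 0.000) km/h.
Velocity of small plane relative to airliner = (195.052, -209.167) − (668.000, 0.000) = (-472.948, -209.167) km/h.
Magnitude = |(-472.948, -209.167)| = 517.137 km/h.

517.14 km/h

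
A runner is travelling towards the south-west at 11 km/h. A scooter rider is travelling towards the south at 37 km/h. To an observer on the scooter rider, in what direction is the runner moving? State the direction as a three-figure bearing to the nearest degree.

Taking east as x and north as y: runner velocity = (-7.778, -7.778) km/h; scooter rider velocity = (0.000, -37.000) km/h.
Velocity of runner relative to scooter rider = (-7.778, -7.778) − (0.000, -37.000) = (-7.778, 29.222) km/h.
Bearing = atan2(-7.78, 29.22) = 345.09° clockwise from north.

345°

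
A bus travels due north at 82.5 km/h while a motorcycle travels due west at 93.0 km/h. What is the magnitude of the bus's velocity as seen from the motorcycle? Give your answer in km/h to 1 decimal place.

Taking east as x and north as y: bus velocity = (0.000, 82.500) km/h; motorcycle velocity = (-93.000, 0.000) km/h.
Velocity of bus relative to motorcycle = (0.000, 82.500) − (-93.000, 0.000) = (93.000, 82.500) km/h.
Magnitude = |(93.000, 82.500)| = 124.319 km/h.

124.3 km/h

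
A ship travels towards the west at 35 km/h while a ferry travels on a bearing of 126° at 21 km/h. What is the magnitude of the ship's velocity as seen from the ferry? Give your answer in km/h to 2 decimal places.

Taking east as x and north as y: ship velocity = (-35.000, 0.000) km/h; ferry velocity = (16.989, -12.343) km/h.
Velocity of ship relative to ferry = (-35.000, 0.000) − (16.989, -12.343) = (-51.989, 12.343) km/h.
Magnitude = |(-51.989, 12.343)| = 53.435 km/h.

53.43 km/h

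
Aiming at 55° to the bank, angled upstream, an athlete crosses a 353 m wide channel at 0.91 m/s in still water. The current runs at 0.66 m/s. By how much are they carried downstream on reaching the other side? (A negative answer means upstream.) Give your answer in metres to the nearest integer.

65 m

Perpendicular speed = 0.745 m/s; crossing time = 353 / 0.745 = 473.553 s.
Net downstream speed = 0.138 m/s.
Drift = 0.138 × 473.553 = 65.372 m (downstream).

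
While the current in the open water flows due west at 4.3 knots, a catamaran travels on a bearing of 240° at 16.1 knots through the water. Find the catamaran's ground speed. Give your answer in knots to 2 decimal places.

Taking east as x and north as y: velocity relative to the water = (-13.943, -8.050) knots; the water relative to ground = (-4.300, 0.000) knots.
Velocity relative to ground = (-13.943, -8.050) + (-4.300, 0.000) = (-18.243, -8.050) knots.
Speed = |(-18.243, -8.050)| = 19.940 knots.

19.94 knots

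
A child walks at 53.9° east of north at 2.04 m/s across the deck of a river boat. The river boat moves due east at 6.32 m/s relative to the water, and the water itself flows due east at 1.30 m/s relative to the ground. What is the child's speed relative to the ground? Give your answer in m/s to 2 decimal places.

9.35 m/s

In east/north components (m/s): child relative to river boat = (1.648, 1.202); river boat relative to water = (6.320, 0.000); water relative to ground = (1.300, 0.000).
Sum = (9.268, 1.202) m/s.
Speed = |(9.268, 1.202)| = 9.346 m/s.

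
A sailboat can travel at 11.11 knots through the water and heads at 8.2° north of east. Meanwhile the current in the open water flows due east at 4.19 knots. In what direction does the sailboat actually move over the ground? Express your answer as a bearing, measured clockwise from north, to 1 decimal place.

Taking east as x and north as y: velocity relative to the water = (10.996, 1.585) knots; the water relative to ground = (4.190, 0.000) knots.
Velocity relative to ground = (10.996, 1.585) + (4.190, 0.000) = (15.186, 1.585) knots.
Bearing = atan2(15.19, 1.58) = 84.04° clockwise from north.

084.0°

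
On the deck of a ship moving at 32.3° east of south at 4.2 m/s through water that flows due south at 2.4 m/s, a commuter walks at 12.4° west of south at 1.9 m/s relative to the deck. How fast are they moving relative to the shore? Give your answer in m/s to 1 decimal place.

8.0 m/s

In east/north components (m/s): commuter relative to ship = (-0.408, -1.856); ship relative to water = (2.244, -3.550); water relative to ground = (0.000, -2.400).
Sum = (1.836, -7.806) m/s.
Speed = |(1.836, -7.806)| = 8.019 m/s.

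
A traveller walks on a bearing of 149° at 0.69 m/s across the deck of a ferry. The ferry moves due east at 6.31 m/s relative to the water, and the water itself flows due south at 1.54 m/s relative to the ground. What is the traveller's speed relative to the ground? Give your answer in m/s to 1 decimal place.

7.0 m/s

In east/north components (m/s): traveller relative to ferry = (0.355, -0.591); ferry relative to water = (6.310, 0.000); water relative to ground = (0.000, -1.540).
Sum = (6.665, -2.131) m/s.
Speed = |(6.665, -2.131)| = 6.998 m/s.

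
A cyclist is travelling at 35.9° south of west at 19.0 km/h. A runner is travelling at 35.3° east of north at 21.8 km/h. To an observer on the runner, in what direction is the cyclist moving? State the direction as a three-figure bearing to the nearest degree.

Taking east as x and north as y: cyclist velocity = (-15.391, -11.141) km/h; runner velocity = (12.597, 17.792) km/h.
Velocity of cyclist relative to runner = (-15.391, -11.141) − (12.597, 17.792) = (-27.988, -28.933) km/h.
Bearing = atan2(-27.99, -28.93) = 224.05° clockwise from north.

224°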